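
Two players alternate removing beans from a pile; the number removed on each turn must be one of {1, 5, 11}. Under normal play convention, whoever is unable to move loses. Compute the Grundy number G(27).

1

n :  0  1  2  3  4  5  6  7  8  9 10 11 12 13 14 15 16 17 18 19 20 21 22 23 24 25 26 27
G :  0  1  0  1  0  1  0  1  0  1  0  1  0  1  0  1  0  1  0  1  0  1  0  1  0  1  0  1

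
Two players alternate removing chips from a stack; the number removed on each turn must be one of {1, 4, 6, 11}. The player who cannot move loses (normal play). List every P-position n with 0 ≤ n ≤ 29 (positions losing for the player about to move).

0, 2, 5, 7, 10, 12, 15, 17, 20, 22, 25, 27

n :  0  1  2  3  4  5  6  7  8  9 10 11 12 13 14 15 16 17 18 19 20 21 22 23 24 25 26 27 28 29
G :  0  1  0  1  2  0  1  0  1  2  0  1  0  1  2  0  1  0  1  2  0  1  0  1  2  0  1  0  1  2
P-positions are exactly the n with G(n) = 0.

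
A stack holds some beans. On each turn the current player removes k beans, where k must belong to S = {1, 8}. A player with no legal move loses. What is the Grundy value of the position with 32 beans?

n :  0  1  2  3  4  5  6  7  8  9 10 11 12 13 14 15 16 17 18 19 20 21 22 23 24 25 26 27 28 29 30 31 32
G :  0  1  0  1  0  1  0  1  2  0  1  0  1  0  1  0  1  2  0  1  0  1  0  1  0  1  2  0  1  0  1  0  1

1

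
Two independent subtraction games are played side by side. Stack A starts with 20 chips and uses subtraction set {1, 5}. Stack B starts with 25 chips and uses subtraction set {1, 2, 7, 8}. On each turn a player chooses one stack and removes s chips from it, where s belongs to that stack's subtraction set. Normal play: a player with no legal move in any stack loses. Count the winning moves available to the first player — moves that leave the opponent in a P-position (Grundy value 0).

4

Stack A, S = {1, 5}:
n :  0  1  2  3  4  5  6  7  8  9 10 11 12 13 14 15 16 17 18 19 20
G :  0  1  0  1  0  1  0  1  0  1  0  1  0  1  0  1  0  1  0  1  0
G_A(20) = 0.
Stack B, S = {1, 2, 7, 8}:
n :  0  1  2  3  4  5  6  7  8  9 10 11 12 13 14 15 16 17 18 19 20 21 22 23 24 25
G :  0  1  2  0  1  2  0  1  2  0  1  2  0  1  2  0  1  2  0  1  2  0  1  2  0  1
G_B(25) = 1.
Combined Grundy value = 0 ⊕ 1 = 1.
A winning move leaves total XOR = 0, i.e. changes one component's Grundy value g to g ⊕ X where X is the current total.
Stack A: need g' = 0⊕1 = 1. Options: 20−1→G=1, 20−5→G=1. Hits: 2.
Stack B: need g' = 1⊕1 = 0. Options: 25−1→G=0, 25−2→G=2, 25−7→G=0, 25−8→G=2. Hits: 2.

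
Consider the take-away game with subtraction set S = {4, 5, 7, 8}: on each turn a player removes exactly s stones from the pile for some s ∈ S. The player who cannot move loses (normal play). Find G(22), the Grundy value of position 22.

n :  0  1  2  3  4  5  6  7  8  9 10 11 12 13 14 15 16 17 18 19 20 21 22
G :  0  0  0  0  1  1  1  1  2  2  2  2  0  0  0  0  1  1  1  1  2  2  2

2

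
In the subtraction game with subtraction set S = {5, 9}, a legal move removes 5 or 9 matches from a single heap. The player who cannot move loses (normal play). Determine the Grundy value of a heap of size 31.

0

G(0) = 0
G(1) = mex{} = 0
G(2) = mex{} = 0
G(3) = mex{} = 0
G(4) = mex{} = 0
G(5) = mex{0} = 1
G(6) = mex{0} = 1
G(7) = mex{0} = 1
G(8) = mex{0} = 1
G(9) = mex{0,0} = 1
G(10) = mex{1,0} = 2
G(11) = mex{1,0} = 2
G(12) = mex{1,0} = 2
G(13) = mex{1,0} = 2
G(14) = mex{1,1} = 0
G(15) = mex{2,1} = 0
G(16) = mex{2,1} = 0
G(17) = mex{2,1} = 0
G(18) = mex{2,1} = 0
G(19) = mex{0,2} = 1
G(20) = mex{0,2} = 1
G(21) = mex{0,2} = 1
G(22) = mex{0,2} = 1
G(23) = mex{0,0} = 1
G(24) = mex{1,0} = 2
G(25) = mex{1,0} = 2
G(26) = mex{1,0} = 2
G(27) = mex{1,0} = 2
G(28) = mex{1,1} = 0
G(29) = mex{2,1} = 0
G(30) = mex{2,1} = 0
G(31) = mex{2,1} = 0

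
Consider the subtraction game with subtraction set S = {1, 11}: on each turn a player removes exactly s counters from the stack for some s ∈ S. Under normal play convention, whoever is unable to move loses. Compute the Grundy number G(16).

0

G(0) = 0
G(1) = mex{0} = 1
G(2) = mex{1} = 0
G(3) = mex{0} = 1
G(4) = mex{1} = 0
G(5) = mex{0} = 1
G(6) = mex{1} = 0
G(7) = mex{0} = 1
G(8) = mex{1} = 0
G(9) = mex{0} = 1
G(10) = mex{1} = 0
G(11) = mex{0,0} = 1
G(12) = mex{1,1} = 0
G(13) = mex{0,0} = 1
G(14) = mex{1,1} = 0
G(15) = mex{0,0} = 1
G(16) = mex{1,1} = 0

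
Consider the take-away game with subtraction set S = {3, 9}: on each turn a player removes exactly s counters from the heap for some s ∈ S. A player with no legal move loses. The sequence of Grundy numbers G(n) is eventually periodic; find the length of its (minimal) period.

n :  0  1  2  3  4  5  6  7  8  9 10 11 12 13 14 15 16
G :  0  0  0  1  1  1  0  0  0  1  1  1  0  0  0  1  1
G(n+6) = G(n) holds for n = 0,…,8 (a full window of length max(S) = 9), so the sequence is purely periodic with period 6.

6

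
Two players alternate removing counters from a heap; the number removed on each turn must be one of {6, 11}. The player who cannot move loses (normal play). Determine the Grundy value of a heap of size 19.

G(0) = 0
G(1) = mex{} = 0
G(2) = mex{} = 0
G(3) = mex{} = 0
G(4) = mex{} = 0
G(5) = mex{} = 0
G(6) = mex{0} = 1
G(7) = mex{0} = 1
G(8) = mex{0} = 1
G(9) = mex{0} = 1
G(10) = mex{0} = 1
G(11) = mex{0,0} = 1
G(12) = mex{1,0} = 2
G(13) = mex{1,0} = 2
G(14) = mex{1,0} = 2
G(15) = mex{1,0} = 2
G(16) = mex{1,0} = 2
G(17) = mex{1,1} = 0
G(18) = mex{2,1} = 0
G(19) = mex{2,1} = 0

0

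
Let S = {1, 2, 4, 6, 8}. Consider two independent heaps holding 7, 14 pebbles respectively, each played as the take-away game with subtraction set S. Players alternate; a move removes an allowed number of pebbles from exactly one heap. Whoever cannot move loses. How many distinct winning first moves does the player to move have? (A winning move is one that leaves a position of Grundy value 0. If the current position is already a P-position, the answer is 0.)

All heaps use S = {1, 2, 4, 6, 8}:
G(0) = 0
G(1) = mex{0} = 1
G(2) = mex{1,0} = 2
G(3) = mex{2,1} = 0
G(4) = mex{0,2,0} = 1
G(5) = mex{1,0,1} = 2
G(6) = mex{2,1,2,0} = 3
G(7) = mex{3,2,0,1} = 4
G(8) = mex{4,3,1,2,0} = 5
G(9) = mex{5,4,2,0,1} = 3
G(10) = mex{3,5,3,1,2} = 0
G(11) = mex{0,3,4,2,0} = 1
G(12) = mex{1,0,5,3,1} = 2
G(13) = mex{2,1,3,4,2} = 0
G(14) = mex{0,2,0,5,3} = 1
Heap A: G(7) = 4.
Heap B: G(14) = 1.
Combined Grundy value = 4 ⊕ 1 = 5.
A winning move leaves total XOR = 0, i.e. changes one component's Grundy value g to g ⊕ X where X is the current total.
Heap A: need g' = 4⊕5 = 1. Options: 7−1→G=3, 7−2→G=2, 7−4→G=0, 7−6→G=1. Hits: 1.
Heap B: need g' = 1⊕5 = 4. Options: 14−1→G=0, 14−2→G=2, 14−4→G=0, 14−6→G=5, 14−8→G=3. Hits: 0.

1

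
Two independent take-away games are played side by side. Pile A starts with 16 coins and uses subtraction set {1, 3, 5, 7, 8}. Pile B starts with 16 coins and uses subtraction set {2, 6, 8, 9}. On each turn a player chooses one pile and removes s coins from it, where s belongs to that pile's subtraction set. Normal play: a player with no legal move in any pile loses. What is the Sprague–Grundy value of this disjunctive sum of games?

1

Pile A, S = {1, 3, 5, 7, 8}:
G(0) = 0
G(1) = mex{0} = 1
G(2) = mex{1} = 0
G(3) = mex{0,0} = 1
G(4) = mex{1,1} = 0
G(5) = mex{0,0,0} = 1
G(6) = mex{1,1,1} = 0
G(7) = mex{0,0,0,0} = 1
G(8) = mex{1,1,1,1,0} = 2
G(9) = mex{2,0,0,0,1} = 3
G(10) = mex{3,1,1,1,0} = 2
G(11) = mex{2,2,0,0,1} = 3
G(12) = mex{3,3,1,1,0} = 2
G(13) = mex{2,2,2,0,1} = 3
G(14) = mex{3,3,3,1,0} = 2
G(15) = mex{2,2,2,2,1} = 0
G(16) = mex{0,3,3,3,2} = 1
G_A(16) = 1.
Pile B, S = {2, 6, 8, 9}:
n :  0  1  2  3  4  5  6  7  8  9 10 11 12 13 14 15 16
G :  0  0  1  1  0  0  1  1  2  2  3  3  2  2  3  0  0
G_B(16) = 0.
Combined Grundy value = 1 ⊕ 0 = 1.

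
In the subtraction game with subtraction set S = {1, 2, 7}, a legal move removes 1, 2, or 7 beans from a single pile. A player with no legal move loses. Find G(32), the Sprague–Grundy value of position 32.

n :  0  1  2  3  4  5  6  7  8  9 10 11 12 13 14 15 16 17 18 19 20 21 22 23 24 25 26 27 28 29 30 31 32
G :  0  1  2  0  1  2  0  1  2  0  1  2  0  1  2  0  1  2  0  1  2  0  1  2  0  1  2  0  1  2  0  1  2

2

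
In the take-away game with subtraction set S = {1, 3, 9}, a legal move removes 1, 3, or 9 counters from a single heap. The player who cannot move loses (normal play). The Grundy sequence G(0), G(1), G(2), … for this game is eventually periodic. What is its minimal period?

n :  0  1  2  3  4  5  6  7  8  9 10 11 12 13 14
G :  0  1  0  1  0  1  0  1  0  1  0  1  0  1  0
G(n+2) = G(n) holds for n = 0,…,8 (a full window of length max(S) = 9), so the sequence is purely periodic with period 2.

2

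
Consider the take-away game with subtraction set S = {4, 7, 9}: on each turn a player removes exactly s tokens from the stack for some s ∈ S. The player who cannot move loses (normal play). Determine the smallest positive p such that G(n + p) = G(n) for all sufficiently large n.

13

n :  0  1  2  3  4  5  6  7  8  9 10 11 12 13 14 15 16 17 18 19 20 21 22 23 24 25 26 27
G :  0  0  0  0  1  1  1  1  2  2  2  2  3  0  0  0  0  1  1  1  1  2  2  2  2  3  0  0
G(n+13) = G(n) holds for n = 0,…,8 (a full window of length max(S) = 9), so the sequence is purely periodic with period 13.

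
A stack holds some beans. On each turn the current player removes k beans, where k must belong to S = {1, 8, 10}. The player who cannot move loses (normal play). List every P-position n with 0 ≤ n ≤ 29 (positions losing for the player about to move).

G(0) = 0
G(1) = mex{0} = 1
G(2) = mex{1} = 0
G(3) = mex{0} = 1
G(4) = mex{1} = 0
G(5) = mex{0} = 1
G(6) = mex{1} = 0
G(7) = mex{0} = 1
G(8) = mex{1,0} = 2
G(9) = mex{2,1} = 0
G(10) = mex{0,0,0} = 1
G(11) = mex{1,1,1} = 0
G(12) = mex{0,0,0} = 1
G(13) = mex{1,1,1} = 0
G(14) = mex{0,0,0} = 1
G(15) = mex{1,1,1} = 0
G(16) = mex{0,2,0} = 1
G(17) = mex{1,0,1} = 2
G(18) = mex{2,1,2} = 0
G(19) = mex{0,0,0} = 1
G(20) = mex{1,1,1} = 0
G(21) = mex{0,0,0} = 1
G(22) = mex{1,1,1} = 0
G(23) = mex{0,0,0} = 1
G(24) = mex{1,1,1} = 0
G(25) = mex{0,2,0} = 1
G(26) = mex{1,0,1} = 2
G(27) = mex{2,1,2} = 0
G(28) = mex{0,0,0} = 1
G(29) = mex{1,1,1} = 0
P-positions are exactly the n with G(n) = 0.

0, 2, 4, 6, 9, 11, 13, 15, 18, 20, 22, 24, 27, 29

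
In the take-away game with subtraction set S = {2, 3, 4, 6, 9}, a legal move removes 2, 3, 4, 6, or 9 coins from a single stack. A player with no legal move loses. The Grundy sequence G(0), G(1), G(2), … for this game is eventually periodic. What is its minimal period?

n :  0  1  2  3  4  5  6  7  8  9 10 11 12 13 14 15 16 17 18 19 20 21 22 23 24 25 26 27
G :  0  0  1  1  2  2  3  3  0  4  1  5  2  0  3  1  4  2  0  3  1  4  2  0  3  1  4  2
From n = 12 onward G(n+5) = G(n); since this holds over max(S) = 9 consecutive positions the period is 5 (pre-period 12).

5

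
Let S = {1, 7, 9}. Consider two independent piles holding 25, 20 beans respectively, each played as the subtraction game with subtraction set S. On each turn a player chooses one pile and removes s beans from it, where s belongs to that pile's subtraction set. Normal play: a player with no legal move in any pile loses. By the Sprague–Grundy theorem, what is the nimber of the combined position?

All piles use S = {1, 7, 9}:
n :  0  1  2  3  4  5  6  7  8  9 10 11 12 13 14 15 16 17 18 19 20 21 22 23 24 25
G :  0  1  0  1  0  1  0  1  0  1  0  1  0  1  0  1  0  1  0  1  0  1  0  1  0  1
Pile A: G(25) = 1.
Pile B: G(20) = 0.
Combined Grundy value = 1 ⊕ 0 = 1.

1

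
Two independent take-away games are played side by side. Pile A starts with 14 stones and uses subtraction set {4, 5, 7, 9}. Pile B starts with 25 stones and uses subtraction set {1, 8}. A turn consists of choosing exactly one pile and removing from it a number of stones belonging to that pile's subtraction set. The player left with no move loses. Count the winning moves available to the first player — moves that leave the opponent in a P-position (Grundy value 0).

Pile A, S = {4, 5, 7, 9}:
G(0) = 0
G(1) = mex{} = 0
G(2) = mex{} = 0
G(3) = mex{} = 0
G(4) = mex{0} = 1
G(5) = mex{0,0} = 1
G(6) = mex{0,0} = 1
G(7) = mex{0,0,0} = 1
G(8) = mex{1,0,0} = 2
G(9) = mex{1,1,0,0} = 2
G(10) = mex{1,1,0,0} = 2
G(11) = mex{1,1,1,0} = 2
G(12) = mex{2,1,1,0} = 3
G(13) = mex{2,2,1,1} = 0
G(14) = mex{2,2,1,1} = 0
G_A(14) = 0.
Pile B, S = {1, 8}:
G(0) = 0
G(1) = mex{0} = 1
G(2) = mex{1} = 0
G(3) = mex{0} = 1
G(4) = mex{1} = 0
G(5) = mex{0} = 1
G(6) = mex{1} = 0
G(7) = mex{0} = 1
G(8) = mex{1,0} = 2
G(9) = mex{2,1} = 0
G(10) = mex{0,0} = 1
G(11) = mex{1,1} = 0
G(12) = mex{0,0} = 1
G(13) = mex{1,1} = 0
G(14) = mex{0,0} = 1
G(15) = mex{1,1} = 0
G(16) = mex{0,2} = 1
G(17) = mex{1,0} = 2
G(18) = mex{2,1} = 0
G(19) = mex{0,0} = 1
G(20) = mex{1,1} = 0
G(21) = mex{0,0} = 1
G(22) = mex{1,1} = 0
G(23) = mex{0,0} = 1
G(24) = mex{1,1} = 0
G(25) = mex{0,2} = 1
G_B(25) = 1.
Combined Grundy value = 0 ⊕ 1 = 1.
A winning move leaves total XOR = 0, i.e. changes one component's Grundy value g to g ⊕ X where X is the current total.
Pile A: need g' = 0⊕1 = 1. Options: 14−4→G=2, 14−5→G=2, 14−7→G=1, 14−9→G=1. Hits: 2.
Pile B: need g' = 1⊕1 = 0. Options: 25−1→G=0, 25−8→G=2. Hits: 1.

3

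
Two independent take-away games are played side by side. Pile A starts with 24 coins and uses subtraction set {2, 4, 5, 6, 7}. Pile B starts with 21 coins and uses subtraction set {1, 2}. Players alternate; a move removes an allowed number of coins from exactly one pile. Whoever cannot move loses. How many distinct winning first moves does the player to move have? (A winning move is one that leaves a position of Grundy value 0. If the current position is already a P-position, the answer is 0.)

2

Pile A, S = {2, 4, 5, 6, 7}:
G(0) = 0
G(1) = mex{} = 0
G(2) = mex{0} = 1
G(3) = mex{0} = 1
G(4) = mex{1,0} = 2
G(5) = mex{1,0,0} = 2
G(6) = mex{2,1,0,0} = 3
G(7) = mex{2,1,1,0,0} = 3
G(8) = mex{3,2,1,1,0} = 4
G(9) = mex{3,2,2,1,1} = 0
G(10) = mex{4,3,2,2,1} = 0
G(11) = mex{0,3,3,2,2} = 1
G(12) = mex{0,4,3,3,2} = 1
G(13) = mex{1,0,4,3,3} = 2
G(14) = mex{1,0,0,4,3} = 2
G(15) = mex{2,1,0,0,4} = 3
G(16) = mex{2,1,1,0,0} = 3
G(17) = mex{3,2,1,1,0} = 4
G(18) = mex{3,2,2,1,1} = 0
G(19) = mex{4,3,2,2,1} = 0
G(20) = mex{0,3,3,2,2} = 1
G(21) = mex{0,4,3,3,2} = 1
G(22) = mex{1,0,4,3,3} = 2
G(23) = mex{1,0,0,4,3} = 2
G(24) = mex{2,1,0,0,4} = 3
G_A(24) = 3.
Pile B, S = {1, 2}:
G(0) = 0
G(1) = mex{0} = 1
G(2) = mex{1,0} = 2
G(3) = mex{2,1} = 0
G(4) = mex{0,2} = 1
G(5) = mex{1,0} = 2
G(6) = mex{2,1} = 0
G(7) = mex{0,2} = 1
G(8) = mex{1,0} = 2
G(9) = mex{2,1} = 0
G(10) = mex{0,2} = 1
G(11) = mex{1,0} = 2
G(12) = mex{2,1} = 0
G(13) = mex{0,2} = 1
G(14) = mex{1,0} = 2
G(15) = mex{2,1} = 0
G(16) = mex{0,2} = 1
G(17) = mex{1,0} = 2
G(18) = mex{2,1} = 0
G(19) = mex{0,2} = 1
G(20) = mex{1,0} = 2
G(21) = mex{2,1} = 0
G_B(21) = 0.
Combined Grundy value = 3 ⊕ 0 = 3.
A winning move leaves total XOR = 0, i.e. changes one component's Grundy value g to g ⊕ X where X is the current total.
Pile A: need g' = 3⊕3 = 0. Options: 24−2→G=2, 24−4→G=1, 24−5→G=0, 24−6→G=0, 24−7→G=4. Hits: 2.
Pile B: need g' = 0⊕3 = 3. Options: 21−1→G=2, 21−2→G=1. Hits: 0.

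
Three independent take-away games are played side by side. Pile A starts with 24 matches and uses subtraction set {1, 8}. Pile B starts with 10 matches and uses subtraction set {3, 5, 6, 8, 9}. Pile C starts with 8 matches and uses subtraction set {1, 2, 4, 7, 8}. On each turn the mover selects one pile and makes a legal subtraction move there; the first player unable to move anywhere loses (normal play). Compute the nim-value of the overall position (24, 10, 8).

Pile A, S = {1, 8}:
n :  0  1  2  3  4  5  6  7  8  9 10 11 12 13 14 15 16 17 18 19 20 21 22 23 24
G :  0  1  0  1  0  1  0  1  2  0  1  0  1  0  1  0  1  2  0  1  0  1  0  1  0
G_A(24) = 0.
Pile B, S = {3, 5, 6, 8, 9}:
G(0) = 0
G(1) = mex{} = 0
G(2) = mex{} = 0
G(3) = mex{0} = 1
G(4) = mex{0} = 1
G(5) = mex{0,0} = 1
G(6) = mex{1,0,0} = 2
G(7) = mex{1,0,0} = 2
G(8) = mex{1,1,0,0} = 2
G(9) = mex{2,1,1,0,0} = 3
G(10) = mex{2,1,1,0,0} = 3
G_B(10) = 3.
Pile C, S = {1, 2, 4, 7, 8}:
n : 0 1 2 3 4 5 6 7 8
G : 0 1 2 0 1 2 0 1 2
G_C(8) = 2.
Combined Grundy value = 0 ⊕ 3 ⊕ 2 = 1.

1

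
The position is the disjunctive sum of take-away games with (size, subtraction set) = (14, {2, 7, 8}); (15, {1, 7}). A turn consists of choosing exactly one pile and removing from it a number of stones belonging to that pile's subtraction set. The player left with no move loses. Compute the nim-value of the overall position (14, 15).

Pile A, S = {2, 7, 8}:
n :  0  1  2  3  4  5  6  7  8  9 10 11 12 13 14
G :  0  0  1  1  0  0  1  1  2  2  0  3  1  2  0
G_A(14) = 0.
Pile B, S = {1, 7}:
G(0) = 0
G(1) = mex{0} = 1
G(2) = mex{1} = 0
G(3) = mex{0} = 1
G(4) = mex{1} = 0
G(5) = mex{0} = 1
G(6) = mex{1} = 0
G(7) = mex{0,0} = 1
G(8) = mex{1,1} = 0
G(9) = mex{0,0} = 1
G(10) = mex{1,1} = 0
G(11) = mex{0,0} = 1
G(12) = mex{1,1} = 0
G(13) = mex{0,0} = 1
G(14) = mex{1,1} = 0
G(15) = mex{0,0} = 1
G_B(15) = 1.
Combined Grundy value = 0 ⊕ 1 = 1.

1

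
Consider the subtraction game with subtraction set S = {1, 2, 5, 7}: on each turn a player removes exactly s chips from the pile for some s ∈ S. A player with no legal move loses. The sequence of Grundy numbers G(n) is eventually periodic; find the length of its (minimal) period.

n :  0  1  2  3  4  5  6  7  8  9 10 11 12 13 14
G :  0  1  2  0  1  2  0  1  2  0  1  2  0  1  2
G(n+3) = G(n) holds for n = 0,…,6 (a full window of length max(S) = 7), so the sequence is purely periodic with period 3.

3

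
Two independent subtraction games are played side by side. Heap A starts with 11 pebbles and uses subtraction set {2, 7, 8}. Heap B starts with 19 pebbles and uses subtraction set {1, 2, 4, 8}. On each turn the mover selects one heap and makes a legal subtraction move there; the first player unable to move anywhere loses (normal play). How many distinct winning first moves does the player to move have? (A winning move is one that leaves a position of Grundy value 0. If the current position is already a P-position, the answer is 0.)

Heap A, S = {2, 7, 8}:
G(0) = 0
G(1) = mex{} = 0
G(2) = mex{0} = 1
G(3) = mex{0} = 1
G(4) = mex{1} = 0
G(5) = mex{1} = 0
G(6) = mex{0} = 1
G(7) = mex{0,0} = 1
G(8) = mex{1,0,0} = 2
G(9) = mex{1,1,0} = 2
G(10) = mex{2,1,1} = 0
G(11) = mex{2,0,1} = 3
G_A(11) = 3.
Heap B, S = {1, 2, 4, 8}:
G(0) = 0
G(1) = mex{0} = 1
G(2) = mex{1,0} = 2
G(3) = mex{2,1} = 0
G(4) = mex{0,2,0} = 1
G(5) = mex{1,0,1} = 2
G(6) = mex{2,1,2} = 0
G(7) = mex{0,2,0} = 1
G(8) = mex{1,0,1,0} = 2
G(9) = mex{2,1,2,1} = 0
G(10) = mex{0,2,0,2} = 1
G(11) = mex{1,0,1,0} = 2
G(12) = mex{2,1,2,1} = 0
G(13) = mex{0,2,0,2} = 1
G(14) = mex{1,0,1,0} = 2
G(15) = mex{2,1,2,1} = 0
G(16) = mex{0,2,0,2} = 1
G(17) = mex{1,0,1,0} = 2
G(18) = mex{2,1,2,1} = 0
G(19) = mex{0,2,0,2} = 1
G_B(19) = 1.
Combined Grundy value = 3 ⊕ 1 = 2.
A winning move leaves total XOR = 0, i.e. changes one component's Grundy value g to g ⊕ X where X is the current total.
Heap A: need g' = 3⊕2 = 1. Options: 11−2→G=2, 11−7→G=0, 11−8→G=1. Hits: 1.
Heap B: need g' = 1⊕2 = 3. Options: 19−1→G=0, 19−2→G=2, 19−4→G=0, 19−8→G=2. Hits: 0.

1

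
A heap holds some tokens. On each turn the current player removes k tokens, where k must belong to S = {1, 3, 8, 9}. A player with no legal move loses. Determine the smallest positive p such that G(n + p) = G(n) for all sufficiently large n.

G(0) = 0
G(1) = mex{0} = 1
G(2) = mex{1} = 0
G(3) = mex{0,0} = 1
G(4) = mex{1,1} = 0
G(5) = mex{0,0} = 1
G(6) = mex{1,1} = 0
G(7) = mex{0,0} = 1
G(8) = mex{1,1,0} = 2
G(9) = mex{2,0,1,0} = 3
G(10) = mex{3,1,0,1} = 2
G(11) = mex{2,2,1,0} = 3
G(12) = mex{3,3,0,1} = 2
G(13) = mex{2,2,1,0} = 3
G(14) = mex{3,3,0,1} = 2
G(15) = mex{2,2,1,0} = 3
G(16) = mex{3,3,2,1} = 0
G(17) = mex{0,2,3,2} = 1
G(18) = mex{1,3,2,3} = 0
G(19) = mex{0,0,3,2} = 1
G(20) = mex{1,1,2,3} = 0
G(21) = mex{0,0,3,2} = 1
G(22) = mex{1,1,2,3} = 0
G(23) = mex{0,0,3,2} = 1
G(24) = mex{1,1,0,3} = 2
G(25) = mex{2,0,1,0} = 3
G(26) = mex{3,1,0,1} = 2
G(27) = mex{2,2,1,0} = 3
G(28) = mex{3,3,0,1} = 2
G(29) = mex{2,2,1,0} = 3
G(30) = mex{3,3,0,1} = 2
G(31) = mex{2,2,1,0} = 3
G(32) = mex{3,3,2,1} = 0
G(33) = mex{0,2,3,2} = 1
G(n+16) = G(n) holds for n = 0,…,8 (a full window of length max(S) = 9), so the sequence is purely periodic with period 16.

16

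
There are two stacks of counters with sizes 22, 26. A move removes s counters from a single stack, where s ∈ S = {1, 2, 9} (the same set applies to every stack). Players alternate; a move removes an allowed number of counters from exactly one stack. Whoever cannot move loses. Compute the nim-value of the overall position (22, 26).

All stacks use S = {1, 2, 9}:
n :  0  1  2  3  4  5  6  7  8  9 10 11 12 13 14 15 16 17 18 19 20 21 22 23 24 25 26
G :  0  1  2  0  1  2  0  1  2  3  0  1  2  0  1  2  0  1  2  3  0  1  2  0  1  2  0
Stack A: G(22) = 2.
Stack B: G(26) = 0.
Combined Grundy value = 2 ⊕ 0 = 2.

2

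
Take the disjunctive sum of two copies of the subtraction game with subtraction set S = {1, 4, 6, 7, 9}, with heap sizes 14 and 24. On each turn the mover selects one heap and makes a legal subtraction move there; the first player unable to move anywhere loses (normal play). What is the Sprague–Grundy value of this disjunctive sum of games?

All heaps use S = {1, 4, 6, 7, 9}:
G(0) = 0
G(1) = mex{0} = 1
G(2) = mex{1} = 0
G(3) = mex{0} = 1
G(4) = mex{1,0} = 2
G(5) = mex{2,1} = 0
G(6) = mex{0,0,0} = 1
G(7) = mex{1,1,1,0} = 2
G(8) = mex{2,2,0,1} = 3
G(9) = mex{3,0,1,0,0} = 2
G(10) = mex{2,1,2,1,1} = 0
G(11) = mex{0,2,0,2,0} = 1
G(12) = mex{1,3,1,0,1} = 2
G(13) = mex{2,2,2,1,2} = 0
G(14) = mex{0,0,3,2,0} = 1
G(15) = mex{1,1,2,3,1} = 0
G(16) = mex{0,2,0,2,2} = 1
G(17) = mex{1,0,1,0,3} = 2
G(18) = mex{2,1,2,1,2} = 0
G(19) = mex{0,0,0,2,0} = 1
G(20) = mex{1,1,1,0,1} = 2
G(21) = mex{2,2,0,1,2} = 3
G(22) = mex{3,0,1,0,0} = 2
G(23) = mex{2,1,2,1,1} = 0
G(24) = mex{0,2,0,2,0} = 1
Heap A: G(14) = 1.
Heap B: G(24) = 1.
Combined Grundy value = 1 ⊕ 1 = 0.

0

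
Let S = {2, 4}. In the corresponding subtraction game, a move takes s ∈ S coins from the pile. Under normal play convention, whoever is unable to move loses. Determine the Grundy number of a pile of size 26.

G(0) = 0
G(1) = mex{} = 0
G(2) = mex{0} = 1
G(3) = mex{0} = 1
G(4) = mex{1,0} = 2
G(5) = mex{1,0} = 2
G(6) = mex{2,1} = 0
G(7) = mex{2,1} = 0
G(8) = mex{0,2} = 1
G(9) = mex{0,2} = 1
G(10) = mex{1,0} = 2
G(11) = mex{1,0} = 2
G(12) = mex{2,1} = 0
G(13) = mex{2,1} = 0
G(14) = mex{0,2} = 1
G(15) = mex{0,2} = 1
G(16) = mex{1,0} = 2
G(17) = mex{1,0} = 2
G(18) = mex{2,1} = 0
G(19) = mex{2,1} = 0
G(20) = mex{0,2} = 1
G(21) = mex{0,2} = 1
G(22) = mex{1,0} = 2
G(23) = mex{1,0} = 2
G(24) = mex{2,1} = 0
G(25) = mex{2,1} = 0
G(26) = mex{0,2} = 1

1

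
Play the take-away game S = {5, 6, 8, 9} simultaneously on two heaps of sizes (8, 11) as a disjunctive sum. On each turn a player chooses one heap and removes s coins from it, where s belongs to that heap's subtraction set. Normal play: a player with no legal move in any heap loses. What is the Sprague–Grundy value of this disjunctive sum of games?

3

All heaps use S = {5, 6, 8, 9}:
G(0) = 0
G(1) = mex{} = 0
G(2) = mex{} = 0
G(3) = mex{} = 0
G(4) = mex{} = 0
G(5) = mex{0} = 1
G(6) = mex{0,0} = 1
G(7) = mex{0,0} = 1
G(8) = mex{0,0,0} = 1
G(9) = mex{0,0,0,0} = 1
G(10) = mex{1,0,0,0} = 2
G(11) = mex{1,1,0,0} = 2
Heap A: G(8) = 1.
Heap B: G(11) = 2.
Combined Grundy value = 1 ⊕ 2 = 3.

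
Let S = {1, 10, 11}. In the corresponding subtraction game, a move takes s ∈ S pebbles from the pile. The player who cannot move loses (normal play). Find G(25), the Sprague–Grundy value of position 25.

G(0) = 0
G(1) = mex{0} = 1
G(2) = mex{1} = 0
G(3) = mex{0} = 1
G(4) = mex{1} = 0
G(5) = mex{0} = 1
G(6) = mex{1} = 0
G(7) = mex{0} = 1
G(8) = mex{1} = 0
G(9) = mex{0} = 1
G(10) = mex{1,0} = 2
G(11) = mex{2,1,0} = 3
G(12) = mex{3,0,1} = 2
G(13) = mex{2,1,0} = 3
G(14) = mex{3,0,1} = 2
G(15) = mex{2,1,0} = 3
G(16) = mex{3,0,1} = 2
G(17) = mex{2,1,0} = 3
G(18) = mex{3,0,1} = 2
G(19) = mex{2,1,0} = 3
G(20) = mex{3,2,1} = 0
G(21) = mex{0,3,2} = 1
G(22) = mex{1,2,3} = 0
G(23) = mex{0,3,2} = 1
G(24) = mex{1,2,3} = 0
G(25) = mex{0,3,2} = 1

1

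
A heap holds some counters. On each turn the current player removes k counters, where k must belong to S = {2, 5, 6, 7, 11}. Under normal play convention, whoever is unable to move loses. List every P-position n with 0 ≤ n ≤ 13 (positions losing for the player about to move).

0, 1, 4, 13

G(0) = 0
G(1) = mex{} = 0
G(2) = mex{0} = 1
G(3) = mex{0} = 1
G(4) = mex{1} = 0
G(5) = mex{1,0} = 2
G(6) = mex{0,0,0} = 1
G(7) = mex{2,1,0,0} = 3
G(8) = mex{1,1,1,0} = 2
G(9) = mex{3,0,1,1} = 2
G(10) = mex{2,2,0,1} = 3
G(11) = mex{2,1,2,0,0} = 3
G(12) = mex{3,3,1,2,0} = 4
G(13) = mex{3,2,3,1,1} = 0
P-positions are exactly the n with G(n) = 0.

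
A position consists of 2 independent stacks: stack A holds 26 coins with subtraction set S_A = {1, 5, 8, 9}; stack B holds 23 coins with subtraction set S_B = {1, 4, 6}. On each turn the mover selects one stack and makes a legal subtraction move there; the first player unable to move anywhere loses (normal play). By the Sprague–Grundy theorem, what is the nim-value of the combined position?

3

Stack A, S = {1, 5, 8, 9}:
n :  0  1  2  3  4  5  6  7  8  9 10 11 12 13 14 15 16 17 18 19 20 21 22 23 24 25 26
G :  0  1  0  1  0  1  0  1  2  3  2  3  2  3  2  3  0  1  0  1  0  1  0  1  2  3  2
G_A(26) = 2.
Stack B, S = {1, 4, 6}:
G(0) = 0
G(1) = mex{0} = 1
G(2) = mex{1} = 0
G(3) = mex{0} = 1
G(4) = mex{1,0} = 2
G(5) = mex{2,1} = 0
G(6) = mex{0,0,0} = 1
G(7) = mex{1,1,1} = 0
G(8) = mex{0,2,0} = 1
G(9) = mex{1,0,1} = 2
G(10) = mex{2,1,2} = 0
G(11) = mex{0,0,0} = 1
G(12) = mex{1,1,1} = 0
G(13) = mex{0,2,0} = 1
G(14) = mex{1,0,1} = 2
G(15) = mex{2,1,2} = 0
G(16) = mex{0,0,0} = 1
G(17) = mex{1,1,1} = 0
G(18) = mex{0,2,0} = 1
G(19) = mex{1,0,1} = 2
G(20) = mex{2,1,2} = 0
G(21) = mex{0,0,0} = 1
G(22) = mex{1,1,1} = 0
G(23) = mex{0,2,0} = 1
G_B(23) = 1.
Combined Grundy value = 2 ⊕ 1 = 3.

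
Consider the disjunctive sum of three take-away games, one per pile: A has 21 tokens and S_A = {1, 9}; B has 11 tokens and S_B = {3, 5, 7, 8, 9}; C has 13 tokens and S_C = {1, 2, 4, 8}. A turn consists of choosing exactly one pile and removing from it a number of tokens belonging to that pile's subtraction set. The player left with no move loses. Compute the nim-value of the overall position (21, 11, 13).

3

Pile A, S = {1, 9}:
G(0) = 0
G(1) = mex{0} = 1
G(2) = mex{1} = 0
G(3) = mex{0} = 1
G(4) = mex{1} = 0
G(5) = mex{0} = 1
G(6) = mex{1} = 0
G(7) = mex{0} = 1
G(8) = mex{1} = 0
G(9) = mex{0,0} = 1
G(10) = mex{1,1} = 0
G(11) = mex{0,0} = 1
G(12) = mex{1,1} = 0
G(13) = mex{0,0} = 1
G(14) = mex{1,1} = 0
G(15) = mex{0,0} = 1
G(16) = mex{1,1} = 0
G(17) = mex{0,0} = 1
G(18) = mex{1,1} = 0
G(19) = mex{0,0} = 1
G(20) = mex{1,1} = 0
G(21) = mex{0,0} = 1
G_A(21) = 1.
Pile B, S = {3, 5, 7, 8, 9}:
n :  0  1  2  3  4  5  6  7  8  9 10 11
G :  0  0  0  1  1  1  2  2  2  3  3  3
G_B(11) = 3.
Pile C, S = {1, 2, 4, 8}:
n :  0  1  2  3  4  5  6  7  8  9 10 11 12 13
G :  0  1  2  0  1  2  0  1  2  0  1  2  0  1
G_C(13) = 1.
Combined Grundy value = 1 ⊕ 3 ⊕ 1 = 3.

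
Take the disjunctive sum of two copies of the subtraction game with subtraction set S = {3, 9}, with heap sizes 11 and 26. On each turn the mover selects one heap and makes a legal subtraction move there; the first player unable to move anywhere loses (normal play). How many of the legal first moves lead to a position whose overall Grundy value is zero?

4

All heaps use S = {3, 9}:
n :  0  1  2  3  4  5  6  7  8  9 10 11 12 13 14 15 16 17 18 19 20 21 22 23 24 25 26
G :  0  0  0  1  1  1  0  0  0  1  1  1  0  0  0  1  1  1  0  0  0  1  1  1  0  0  0
Heap A: G(11) = 1.
Heap B: G(26) = 0.
Combined Grundy value = 1 ⊕ 0 = 1.
A winning move leaves total XOR = 0, i.e. changes one component's Grundy value g to g ⊕ X where X is the current total.
Heap A: need g' = 1⊕1 = 0. Options: 11−3→G=0, 11−9→G=0. Hits: 2.
Heap B: need g' = 0⊕1 = 1. Options: 26−3→G=1, 26−9→G=1. Hits: 2.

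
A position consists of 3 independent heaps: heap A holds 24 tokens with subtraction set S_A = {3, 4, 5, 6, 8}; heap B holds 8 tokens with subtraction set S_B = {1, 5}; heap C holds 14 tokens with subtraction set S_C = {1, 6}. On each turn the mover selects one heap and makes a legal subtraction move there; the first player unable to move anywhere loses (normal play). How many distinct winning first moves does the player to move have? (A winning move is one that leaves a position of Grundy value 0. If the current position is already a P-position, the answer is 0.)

Heap A, S = {3, 4, 5, 6, 8}:
n :  0  1  2  3  4  5  6  7  8  9 10 11 12 13 14 15 16 17 18 19 20 21 22 23 24
G :  0  0  0  1  1  1  2  2  2  3  3  0  0  0  1  1  1  2  2  2  3  3  0  0  0
G_A(24) = 0.
Heap B, S = {1, 5}:
n : 0 1 2 3 4 5 6 7 8
G : 0 1 0 1 0 1 0 1 0
G_B(8) = 0.
Heap C, S = {1, 6}:
G(0) = 0
G(1) = mex{0} = 1
G(2) = mex{1} = 0
G(3) = mex{0} = 1
G(4) = mex{1} = 0
G(5) = mex{0} = 1
G(6) = mex{1,0} = 2
G(7) = mex{2,1} = 0
G(8) = mex{0,0} = 1
G(9) = mex{1,1} = 0
G(10) = mex{0,0} = 1
G(11) = mex{1,1} = 0
G(12) = mex{0,2} = 1
G(13) = mex{1,0} = 2
G(14) = mex{2,1} = 0
G_C(14) = 0.
Combined Grundy value = 0 ⊕ 0 ⊕ 0 = 0.
A winning move leaves total XOR = 0, i.e. changes one component's Grundy value g to g ⊕ X where X is the current total.
Heap A: target g' = 0⊕0 = 0, but every legal move changes the Grundy value (mex property), so 0 moves.
Heap B: target g' = 0⊕0 = 0, but every legal move changes the Grundy value (mex property), so 0 moves.
Heap C: target g' = 0⊕0 = 0, but every legal move changes the Grundy value (mex property), so 0 moves.

0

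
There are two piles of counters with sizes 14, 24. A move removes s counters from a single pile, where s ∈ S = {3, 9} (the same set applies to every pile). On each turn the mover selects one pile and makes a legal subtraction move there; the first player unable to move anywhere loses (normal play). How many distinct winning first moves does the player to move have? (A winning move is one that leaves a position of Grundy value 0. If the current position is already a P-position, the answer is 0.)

0

All piles use S = {3, 9}:
n :  0  1  2  3  4  5  6  7  8  9 10 11 12 13 14 15 16 17 18 19 20 21 22 23 24
G :  0  0  0  1  1  1  0  0  0  1  1  1  0  0  0  1  1  1  0  0  0  1  1  1  0
Pile A: G(14) = 0.
Pile B: G(24) = 0.
Combined Grundy value = 0 ⊕ 0 = 0.
A winning move leaves total XOR = 0, i.e. changes one component's Grundy value g to g ⊕ X where X is the current total.
Pile A: target g' = 0⊕0 = 0, but every legal move changes the Grundy value (mex property), so 0 moves.
Pile B: target g' = 0⊕0 = 0, but every legal move changes the Grundy value (mex property), so 0 moves.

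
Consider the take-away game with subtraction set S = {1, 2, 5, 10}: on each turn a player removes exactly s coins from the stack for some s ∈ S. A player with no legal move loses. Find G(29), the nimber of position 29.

G(0) = 0
G(1) = mex{0} = 1
G(2) = mex{1,0} = 2
G(3) = mex{2,1} = 0
G(4) = mex{0,2} = 1
G(5) = mex{1,0,0} = 2
G(6) = mex{2,1,1} = 0
G(7) = mex{0,2,2} = 1
G(8) = mex{1,0,0} = 2
G(9) = mex{2,1,1} = 0
G(10) = mex{0,2,2,0} = 1
G(11) = mex{1,0,0,1} = 2
G(12) = mex{2,1,1,2} = 0
G(13) = mex{0,2,2,0} = 1
G(14) = mex{1,0,0,1} = 2
G(15) = mex{2,1,1,2} = 0
G(16) = mex{0,2,2,0} = 1
G(17) = mex{1,0,0,1} = 2
G(18) = mex{2,1,1,2} = 0
G(19) = mex{0,2,2,0} = 1
G(20) = mex{1,0,0,1} = 2
G(21) = mex{2,1,1,2} = 0
G(22) = mex{0,2,2,0} = 1
G(23) = mex{1,0,0,1} = 2
G(24) = mex{2,1,1,2} = 0
G(25) = mex{0,2,2,0} = 1
G(26) = mex{1,0,0,1} = 2
G(27) = mex{2,1,1,2} = 0
G(28) = mex{0,2,2,0} = 1
G(29) = mex{1,0,0,1} = 2

2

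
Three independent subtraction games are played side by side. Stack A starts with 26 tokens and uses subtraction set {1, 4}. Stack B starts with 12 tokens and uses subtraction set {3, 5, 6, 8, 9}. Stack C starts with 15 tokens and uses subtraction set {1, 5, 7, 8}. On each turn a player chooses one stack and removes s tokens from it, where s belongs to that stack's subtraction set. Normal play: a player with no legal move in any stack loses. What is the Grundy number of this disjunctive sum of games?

1

Stack A, S = {1, 4}:
G(0) = 0
G(1) = mex{0} = 1
G(2) = mex{1} = 0
G(3) = mex{0} = 1
G(4) = mex{1,0} = 2
G(5) = mex{2,1} = 0
G(6) = mex{0,0} = 1
G(7) = mex{1,1} = 0
G(8) = mex{0,2} = 1
G(9) = mex{1,0} = 2
G(10) = mex{2,1} = 0
G(11) = mex{0,0} = 1
G(12) = mex{1,1} = 0
G(13) = mex{0,2} = 1
G(14) = mex{1,0} = 2
G(15) = mex{2,1} = 0
G(16) = mex{0,0} = 1
G(17) = mex{1,1} = 0
G(18) = mex{0,2} = 1
G(19) = mex{1,0} = 2
G(20) = mex{2,1} = 0
G(21) = mex{0,0} = 1
G(22) = mex{1,1} = 0
G(23) = mex{0,2} = 1
G(24) = mex{1,0} = 2
G(25) = mex{2,1} = 0
G(26) = mex{0,0} = 1
G_A(26) = 1.
Stack B, S = {3, 5, 6, 8, 9}:
n :  0  1  2  3  4  5  6  7  8  9 10 11 12
G :  0  0  0  1  1  1  2  2  2  3  3  3  0
G_B(12) = 0.
Stack C, S = {1, 5, 7, 8}:
n :  0  1  2  3  4  5  6  7  8  9 10 11 12 13 14 15
G :  0  1  0  1  0  1  0  1  2  3  2  3  2  3  2  0
G_C(15) = 0.
Combined Grundy value = 1 ⊕ 0 ⊕ 0 = 1.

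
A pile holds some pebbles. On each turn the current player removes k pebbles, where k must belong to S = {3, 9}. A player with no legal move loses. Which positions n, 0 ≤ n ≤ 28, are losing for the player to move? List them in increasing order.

0, 1, 2, 6, 7, 8, 12, 13, 14, 18, 19, 20, 24, 25, 26

n :  0  1  2  3  4  5  6  7  8  9 10 11 12 13 14 15 16 17 18 19 20 21 22 23 24 25 26 27 28
G :  0  0  0  1  1  1  0  0  0  1  1  1  0  0  0  1  1  1  0  0  0  1  1  1  0  0  0  1  1
P-positions are exactly the n with G(n) = 0.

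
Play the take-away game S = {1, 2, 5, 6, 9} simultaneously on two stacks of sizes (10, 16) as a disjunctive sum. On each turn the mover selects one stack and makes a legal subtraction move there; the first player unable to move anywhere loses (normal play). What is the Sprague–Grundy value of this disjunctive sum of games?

2

All stacks use S = {1, 2, 5, 6, 9}:
n :  0  1  2  3  4  5  6  7  8  9 10 11 12 13 14 15 16
G :  0  1  2  0  1  2  3  0  1  2  0  1  2  3  0  1  2
Stack A: G(10) = 0.
Stack B: G(16) = 2.
Combined Grundy value = 0 ⊕ 2 = 2.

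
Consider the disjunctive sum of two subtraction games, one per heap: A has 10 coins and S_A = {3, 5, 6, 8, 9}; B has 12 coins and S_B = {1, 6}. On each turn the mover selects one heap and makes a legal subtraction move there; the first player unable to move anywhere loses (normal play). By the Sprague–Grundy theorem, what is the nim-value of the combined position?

Heap A, S = {3, 5, 6, 8, 9}:
n :  0  1  2  3  4  5  6  7  8  9 10
G :  0  0  0  1  1  1  2  2  2  3  3
G_A(10) = 3.
Heap B, S = {1, 6}:
n :  0  1  2  3  4  5  6  7  8  9 10 11 12
G :  0  1  0  1  0  1  2  0  1  0  1  0  1
G_B(12) = 1.
Combined Grundy value = 3 ⊕ 1 = 2.

2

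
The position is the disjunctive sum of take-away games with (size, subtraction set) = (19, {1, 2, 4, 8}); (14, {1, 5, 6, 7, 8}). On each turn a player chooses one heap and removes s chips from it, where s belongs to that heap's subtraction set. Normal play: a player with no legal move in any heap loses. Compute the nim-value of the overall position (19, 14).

0

Heap A, S = {1, 2, 4, 8}:
G(0) = 0
G(1) = mex{0} = 1
G(2) = mex{1,0} = 2
G(3) = mex{2,1} = 0
G(4) = mex{0,2,0} = 1
G(5) = mex{1,0,1} = 2
G(6) = mex{2,1,2} = 0
G(7) = mex{0,2,0} = 1
G(8) = mex{1,0,1,0} = 2
G(9) = mex{2,1,2,1} = 0
G(10) = mex{0,2,0,2} = 1
G(11) = mex{1,0,1,0} = 2
G(12) = mex{2,1,2,1} = 0
G(13) = mex{0,2,0,2} = 1
G(14) = mex{1,0,1,0} = 2
G(15) = mex{2,1,2,1} = 0
G(16) = mex{0,2,0,2} = 1
G(17) = mex{1,0,1,0} = 2
G(18) = mex{2,1,2,1} = 0
G(19) = mex{0,2,0,2} = 1
G_A(19) = 1.
Heap B, S = {1, 5, 6, 7, 8}:
G(0) = 0
G(1) = mex{0} = 1
G(2) = mex{1} = 0
G(3) = mex{0} = 1
G(4) = mex{1} = 0
G(5) = mex{0,0} = 1
G(6) = mex{1,1,0} = 2
G(7) = mex{2,0,1,0} = 3
G(8) = mex{3,1,0,1,0} = 2
G(9) = mex{2,0,1,0,1} = 3
G(10) = mex{3,1,0,1,0} = 2
G(11) = mex{2,2,1,0,1} = 3
G(12) = mex{3,3,2,1,0} = 4
G(13) = mex{4,2,3,2,1} = 0
G(14) = mex{0,3,2,3,2} = 1
G_B(14) = 1.
Combined Grundy value = 1 ⊕ 1 = 0.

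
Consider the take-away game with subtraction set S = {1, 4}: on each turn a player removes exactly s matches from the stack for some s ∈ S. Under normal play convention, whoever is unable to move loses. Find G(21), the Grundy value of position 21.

1

n :  0  1  2  3  4  5  6  7  8  9 10 11 12 13 14 15 16 17 18 19 20 21
G :  0  1  0  1  2  0  1  0  1  2  0  1  0  1  2  0  1  0  1  2  0  1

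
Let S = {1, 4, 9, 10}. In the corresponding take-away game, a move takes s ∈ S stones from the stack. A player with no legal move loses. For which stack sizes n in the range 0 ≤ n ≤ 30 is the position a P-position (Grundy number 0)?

0, 2, 5, 7, 13, 18, 20, 25

G(0) = 0
G(1) = mex{0} = 1
G(2) = mex{1} = 0
G(3) = mex{0} = 1
G(4) = mex{1,0} = 2
G(5) = mex{2,1} = 0
G(6) = mex{0,0} = 1
G(7) = mex{1,1} = 0
G(8) = mex{0,2} = 1
G(9) = mex{1,0,0} = 2
G(10) = mex{2,1,1,0} = 3
G(11) = mex{3,0,0,1} = 2
G(12) = mex{2,1,1,0} = 3
G(13) = mex{3,2,2,1} = 0
G(14) = mex{0,3,0,2} = 1
G(15) = mex{1,2,1,0} = 3
G(16) = mex{3,3,0,1} = 2
G(17) = mex{2,0,1,0} = 3
G(18) = mex{3,1,2,1} = 0
G(19) = mex{0,3,3,2} = 1
G(20) = mex{1,2,2,3} = 0
G(21) = mex{0,3,3,2} = 1
G(22) = mex{1,0,0,3} = 2
G(23) = mex{2,1,1,0} = 3
G(24) = mex{3,0,3,1} = 2
G(25) = mex{2,1,2,3} = 0
G(26) = mex{0,2,3,2} = 1
G(27) = mex{1,3,0,3} = 2
G(28) = mex{2,2,1,0} = 3
G(29) = mex{3,0,0,1} = 2
G(30) = mex{2,1,1,0} = 3
P-positions are exactly the n with G(n) = 0.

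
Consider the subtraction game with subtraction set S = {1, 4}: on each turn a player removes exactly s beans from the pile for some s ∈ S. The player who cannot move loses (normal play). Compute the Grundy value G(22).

0

n :  0  1  2  3  4  5  6  7  8  9 10 11 12 13 14 15 16 17 18 19 20 21 22
G :  0  1  0  1  2  0  1  0  1  2  0  1  0  1  2  0  1  0  1  2  0  1  0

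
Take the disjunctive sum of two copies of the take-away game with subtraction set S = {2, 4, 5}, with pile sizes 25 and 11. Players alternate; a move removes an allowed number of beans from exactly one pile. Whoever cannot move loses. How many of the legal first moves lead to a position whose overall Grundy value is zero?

0

All piles use S = {2, 4, 5}:
n :  0  1  2  3  4  5  6  7  8  9 10 11 12 13 14 15 16 17 18 19 20 21 22 23 24 25
G :  0  0  1  1  2  2  3  0  0  1  1  2  2  3  0  0  1  1  2  2  3  0  0  1  1  2
Pile A: G(25) = 2.
Pile B: G(11) = 2.
Combined Grundy value = 2 ⊕ 2 = 0.
A winning move leaves total XOR = 0, i.e. changes one component's Grundy value g to g ⊕ X where X is the current total.
Pile A: target g' = 2⊕0 = 2, but every legal move changes the Grundy value (mex property), so 0 moves.
Pile B: target g' = 2⊕0 = 2, but every legal move changes the Grundy value (mex property), so 0 moves.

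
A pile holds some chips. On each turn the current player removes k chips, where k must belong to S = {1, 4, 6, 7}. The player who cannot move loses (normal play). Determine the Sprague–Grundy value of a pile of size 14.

G(0) = 0
G(1) = mex{0} = 1
G(2) = mex{1} = 0
G(3) = mex{0} = 1
G(4) = mex{1,0} = 2
G(5) = mex{2,1} = 0
G(6) = mex{0,0,0} = 1
G(7) = mex{1,1,1,0} = 2
G(8) = mex{2,2,0,1} = 3
G(9) = mex{3,0,1,0} = 2
G(10) = mex{2,1,2,1} = 0
G(11) = mex{0,2,0,2} = 1
G(12) = mex{1,3,1,0} = 2
G(13) = mex{2,2,2,1} = 0
G(14) = mex{0,0,3,2} = 1

1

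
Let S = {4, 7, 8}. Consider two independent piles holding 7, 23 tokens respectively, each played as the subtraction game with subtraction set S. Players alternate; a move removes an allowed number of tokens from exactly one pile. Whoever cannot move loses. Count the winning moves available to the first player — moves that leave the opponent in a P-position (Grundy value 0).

All piles use S = {4, 7, 8}:
n :  0  1  2  3  4  5  6  7  8  9 10 11 12 13 14 15 16 17 18 19 20 21 22 23
G :  0  0  0  0  1  1  1  1  2  2  2  2  0  0  0  0  1  1  1  1  2  2  2  2
Pile A: G(7) = 1.
Pile B: G(23) = 2.
Combined Grundy value = 1 ⊕ 2 = 3.
A winning move leaves total XOR = 0, i.e. changes one component's Grundy value g to g ⊕ X where X is the current total.
Pile A: need g' = 1⊕3 = 2. Options: 7−4→G=0, 7−7→G=0. Hits: 0.
Pile B: need g' = 2⊕3 = 1. Options: 23−4→G=1, 23−7→G=1, 23−8→G=0. Hits: 2.

2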